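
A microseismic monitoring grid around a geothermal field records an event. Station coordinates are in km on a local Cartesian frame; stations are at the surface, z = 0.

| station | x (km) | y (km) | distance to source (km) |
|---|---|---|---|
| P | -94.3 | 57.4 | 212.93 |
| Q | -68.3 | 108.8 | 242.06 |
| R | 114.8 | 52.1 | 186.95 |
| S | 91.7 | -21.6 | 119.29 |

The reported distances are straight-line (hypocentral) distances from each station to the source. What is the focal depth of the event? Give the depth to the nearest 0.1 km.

63.1 km

Each station gives a sphere (x−x_i)² + (y−y_i)² + z² = d_i² (stations at z=0).
Subtracting the P sphere from Q and R: z² cancels, leaving linear equations in x and y:
52.0 x + 102.8 y = -8938.78
418.2 x − 10.6 y = 14095.08
Solving: x ≈ 31.101, y ≈ -102.685 km (keep extra digits for the depth step; rounded: 31.1, -102.7).
Then from the P sphere: z² = 212.93² − (x + 94.3)² − (y − 57.4)² with x = 31.101, y = -102.685, so z ≈ 63.139 ≈ 63.1 km.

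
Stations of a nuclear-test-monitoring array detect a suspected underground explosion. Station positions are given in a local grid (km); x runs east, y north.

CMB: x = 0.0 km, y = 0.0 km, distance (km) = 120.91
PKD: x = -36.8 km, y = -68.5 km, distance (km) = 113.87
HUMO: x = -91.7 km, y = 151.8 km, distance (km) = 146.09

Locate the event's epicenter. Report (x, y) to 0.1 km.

Circle about each station: x² + y² = 120.91²; (x + 36.8)² + (y + 68.5)² = 113.87²; (x + 91.7)² + (y − 151.8)² = 146.09².
Subtracting pairs of circle equations eliminates x²+y² and gives linear equations (the radical axes):
-73.6 x − 137.0 y = 7699.34
-183.4 x + 303.6 y = 24729.07
Solving the 2×2 system: x ≈ -120.6, y ≈ 8.6 km.
Check against CMB (with the unrounded x, y): √(x²+y²) = 120.91 ≈ 120.91 km. ✓

-120.6 km east, 8.6 km north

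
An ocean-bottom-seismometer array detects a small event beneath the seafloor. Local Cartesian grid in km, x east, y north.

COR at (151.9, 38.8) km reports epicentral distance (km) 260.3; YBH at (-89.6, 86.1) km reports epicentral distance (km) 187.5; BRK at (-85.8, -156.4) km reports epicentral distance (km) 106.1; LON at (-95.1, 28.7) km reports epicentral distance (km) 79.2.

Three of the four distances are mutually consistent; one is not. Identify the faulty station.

YBH

Solve using three stations at a time. Using COR, BRK, LON (subtract circle equations pairwise → linear system) gives (x, y) ≈ (-92.6, -50.5).
Distances from that point to each station vs reported:
  COR: calculated 260.3 vs reported 260.3 → residual 0.0 km
  YBH: calculated 136.6 vs reported 187.5 → residual 50.9 km
  BRK: calculated 106.1 vs reported 106.1 → residual 0.0 km
  LON: calculated 79.2 vs reported 79.2 → residual 0.0 km
COR, BRK, LON are mutually consistent (residuals ≈ 0); YBH is off by 50.9 km.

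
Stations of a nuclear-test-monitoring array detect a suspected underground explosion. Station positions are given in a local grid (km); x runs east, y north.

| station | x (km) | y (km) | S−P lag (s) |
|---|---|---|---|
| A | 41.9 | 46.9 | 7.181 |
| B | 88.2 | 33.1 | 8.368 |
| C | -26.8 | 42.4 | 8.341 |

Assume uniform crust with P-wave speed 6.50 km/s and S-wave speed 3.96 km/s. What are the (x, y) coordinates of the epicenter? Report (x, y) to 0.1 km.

Distance from S−P lag: d = Δt · v_P v_S / (v_P − v_S) = Δt · (6.50·3.96)/(6.50−3.96) ≈ 10.1339·Δt.
So d_A = 72.77, d_B = 84.80, d_C = 84.53 km.
Circle about each station: (x − 41.9)² + (y − 46.9)² = 72.77²; (x − 88.2)² + (y − 33.1)² = 84.80²; (x + 26.8)² + (y − 42.4)² = 84.53².
Subtracting pairs of circle equations eliminates x²+y² and gives linear equations (the radical axes):
92.6 x − 27.6 y = 3024.06
-137.4 x − 9.0 y = -3289.07
Solving the 2×2 system: x ≈ 25.5, y ≈ -24.0 km.

x ≈ 25.5 km, y ≈ -24.0 km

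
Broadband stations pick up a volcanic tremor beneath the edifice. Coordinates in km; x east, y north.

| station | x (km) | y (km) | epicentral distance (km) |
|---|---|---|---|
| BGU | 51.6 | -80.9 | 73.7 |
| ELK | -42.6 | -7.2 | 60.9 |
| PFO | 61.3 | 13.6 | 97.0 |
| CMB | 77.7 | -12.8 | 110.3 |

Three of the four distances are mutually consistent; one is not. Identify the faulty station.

Solve using three stations at a time. Using BGU, ELK, CMB (subtract circle equations pairwise → linear system) gives (x, y) ≈ (-20.1, -63.8).
Distances from that point to each station vs reported:
  BGU: calculated 73.7 vs reported 73.7 → residual 0.0 km
  ELK: calculated 60.9 vs reported 60.9 → residual 0.0 km
  PFO: calculated 112.3 vs reported 97.0 → residual 15.3 km
  CMB: calculated 110.3 vs reported 110.3 → residual 0.0 km
BGU, ELK, CMB are mutually consistent (residuals ≈ 0); PFO is off by 15.3 km.

PFO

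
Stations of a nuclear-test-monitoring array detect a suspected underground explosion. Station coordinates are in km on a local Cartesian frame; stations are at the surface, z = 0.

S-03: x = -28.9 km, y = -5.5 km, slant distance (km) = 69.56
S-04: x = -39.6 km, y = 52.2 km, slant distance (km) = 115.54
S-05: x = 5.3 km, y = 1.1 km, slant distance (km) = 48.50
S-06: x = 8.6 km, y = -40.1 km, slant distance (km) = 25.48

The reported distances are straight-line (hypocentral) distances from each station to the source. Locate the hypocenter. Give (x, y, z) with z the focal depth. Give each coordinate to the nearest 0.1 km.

Each station gives a sphere (x−x_i)² + (y−y_i)² + z² = d_i² (stations at z=0).
Subtracting the S-03 sphere from S-04 and S-05: z² cancels, leaving linear equations in x and y:
-21.4 x + 115.4 y = -5083.36
68.4 x + 13.2 y = 1650.18
Solving: x ≈ 31.499, y ≈ -38.209 km (keep extra digits for the depth step; rounded: 31.5, -38.2).
Then from the S-03 sphere: z² = 69.56² − (x + 28.9)² − (y + 5.5)² with x = 31.499, y = -38.209, so z ≈ 10.985 ≈ 11.0 km.
Check against S-06 (with the unrounded solution): distance 25.47 ≈ 25.48 km. ✓

(31.5, -38.2, 11.0)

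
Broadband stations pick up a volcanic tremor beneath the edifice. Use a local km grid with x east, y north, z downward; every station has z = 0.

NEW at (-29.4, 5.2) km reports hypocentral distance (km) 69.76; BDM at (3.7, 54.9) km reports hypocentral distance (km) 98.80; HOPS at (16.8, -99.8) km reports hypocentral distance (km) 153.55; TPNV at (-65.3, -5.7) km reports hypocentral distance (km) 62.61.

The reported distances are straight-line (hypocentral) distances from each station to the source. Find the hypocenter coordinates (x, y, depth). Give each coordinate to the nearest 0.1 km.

Each station gives a sphere (x−x_i)² + (y−y_i)² + z² = d_i² (stations at z=0).
Subtracting the NEW sphere from BDM and HOPS: z² cancels, leaving linear equations in x and y:
66.2 x + 99.4 y = -2758.68
92.4 x − 210.0 y = -9360.26
Solving: x ≈ -65.394, y ≈ 15.799 km (keep extra digits for the depth step; rounded: -65.4, 15.8).
Then from the NEW sphere: z² = 69.76² − (x + 29.4)² − (y − 5.2)² with x = -65.394, y = 15.799, so z ≈ 58.809 ≈ 58.8 km.
Check against TPNV (with the unrounded solution): distance 62.62 ≈ 62.61 km. ✓

(-65.4, 15.8, 58.8)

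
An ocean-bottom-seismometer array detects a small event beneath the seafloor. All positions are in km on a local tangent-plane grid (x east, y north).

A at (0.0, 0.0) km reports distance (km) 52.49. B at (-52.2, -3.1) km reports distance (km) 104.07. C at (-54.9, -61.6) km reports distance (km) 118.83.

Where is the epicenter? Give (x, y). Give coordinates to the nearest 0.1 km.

(51.7, -9.1)

Circle about each station: x² + y² = 52.49²; (x + 52.2)² + (y + 3.1)² = 104.07²; (x + 54.9)² + (y + 61.6)² = 118.83².
Subtracting pairs of circle equations eliminates x²+y² and gives linear equations (the radical axes):
-104.4 x − 6.2 y = -5340.91
-109.8 x − 123.2 y = -4556.80
Solving the 2×2 system: x ≈ 51.7, y ≈ -9.1 km.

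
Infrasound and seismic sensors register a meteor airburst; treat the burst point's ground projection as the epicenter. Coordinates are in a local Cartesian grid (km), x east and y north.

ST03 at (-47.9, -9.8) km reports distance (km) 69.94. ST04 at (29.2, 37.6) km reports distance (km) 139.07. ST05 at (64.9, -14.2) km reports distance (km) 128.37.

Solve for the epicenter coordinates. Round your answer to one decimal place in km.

Circle about each station: (x + 47.9)² + (y + 9.8)² = 69.94²; (x − 29.2)² + (y − 37.6)² = 139.07²; (x − 64.9)² + (y + 14.2)² = 128.37².
Subtracting the ST03 equation from the ST04 and ST05 equations removes the quadratic terms:
154.2 x + 94.8 y = -14572.91
225.6 x − 8.8 y = -9564.05
Solving the 2×2 system: x ≈ -45.5, y ≈ -79.7 km.
Check against ST03 (with the unrounded x, y): √((x + 47.9)²+(y + 9.8)²) = 69.95 ≈ 69.94 km. ✓

-45.5 km east, -79.7 km north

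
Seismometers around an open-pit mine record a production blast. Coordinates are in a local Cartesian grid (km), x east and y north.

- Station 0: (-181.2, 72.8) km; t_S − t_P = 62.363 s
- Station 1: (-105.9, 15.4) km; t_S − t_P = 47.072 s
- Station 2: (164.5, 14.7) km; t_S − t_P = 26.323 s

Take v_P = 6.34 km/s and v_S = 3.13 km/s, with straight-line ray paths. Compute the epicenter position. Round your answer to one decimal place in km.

Distance from S−P lag: d = Δt · v_P v_S / (v_P − v_S) = Δt · (6.34·3.13)/(6.34−3.13) ≈ 6.1820·Δt.
So d_Station 0 = 385.53, d_Station 1 = 291.00, d_Station 2 = 162.73 km.
Circle about each station: (x + 181.2)² + (y − 72.8)² = 385.53²; (x + 105.9)² + (y − 15.4)² = 291.00²; (x − 164.5)² + (y − 14.7)² = 162.73².
Subtracting the Station 0 equation from the Station 1 and Station 2 equations removes the quadratic terms:
150.6 x − 114.8 y = 37271.07
691.4 x − 116.2 y = 111295.39
Solving the 2×2 system: x ≈ 136.5, y ≈ -145.6 km.
Check against Station 0 (with the unrounded x, y): √((x + 181.2)²+(y − 72.8)²) = 385.52 ≈ 385.53 km. ✓

136.5 km east, -145.6 km north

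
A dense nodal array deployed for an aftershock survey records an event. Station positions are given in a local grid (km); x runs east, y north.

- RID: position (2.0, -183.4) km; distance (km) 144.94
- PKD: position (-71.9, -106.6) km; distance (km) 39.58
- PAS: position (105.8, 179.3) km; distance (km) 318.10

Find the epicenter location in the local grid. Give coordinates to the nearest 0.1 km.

x ≈ -90.0 km, y ≈ -71.4 km

Circle about each station: (x − 2.0)² + (y + 183.4)² = 144.94²; (x + 71.9)² + (y + 106.6)² = 39.58²; (x − 105.8)² + (y − 179.3)² = 318.10².
Subtracting pairs of circle equations eliminates x²+y² and gives linear equations (the radical axes):
-147.8 x + 153.6 y = 2334.64
207.6 x + 725.4 y = -70477.44
Solving the 2×2 system: x ≈ -90.0, y ≈ -71.4 km.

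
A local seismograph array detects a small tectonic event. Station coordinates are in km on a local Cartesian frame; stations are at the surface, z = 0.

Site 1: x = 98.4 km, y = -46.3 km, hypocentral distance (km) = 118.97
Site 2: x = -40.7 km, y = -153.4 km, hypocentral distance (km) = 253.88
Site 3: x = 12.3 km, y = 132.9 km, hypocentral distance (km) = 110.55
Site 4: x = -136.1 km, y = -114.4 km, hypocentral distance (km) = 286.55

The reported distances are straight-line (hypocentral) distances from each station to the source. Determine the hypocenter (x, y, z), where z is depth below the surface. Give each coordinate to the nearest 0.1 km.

x ≈ 84.5 km, y ≈ 62.7 km, depth ≈ 45.6 km

Each station gives a sphere (x−x_i)² + (y−y_i)² + z² = d_i² (stations at z=0).
Subtracting the Site 1 sphere from Site 2 and Site 3: z² cancels, leaving linear equations in x and y:
-278.2 x − 214.2 y = -36939.39
-172.2 x + 358.4 y = 7920.01
Solving: x ≈ 84.504, y ≈ 62.700 km (keep extra digits for the depth step; rounded: 84.5, 62.7).
Then from the Site 1 sphere: z² = 118.97² − (x − 98.4)² − (y + 46.3)² with x = 84.504, y = 62.700, so z ≈ 45.604 ≈ 45.6 km.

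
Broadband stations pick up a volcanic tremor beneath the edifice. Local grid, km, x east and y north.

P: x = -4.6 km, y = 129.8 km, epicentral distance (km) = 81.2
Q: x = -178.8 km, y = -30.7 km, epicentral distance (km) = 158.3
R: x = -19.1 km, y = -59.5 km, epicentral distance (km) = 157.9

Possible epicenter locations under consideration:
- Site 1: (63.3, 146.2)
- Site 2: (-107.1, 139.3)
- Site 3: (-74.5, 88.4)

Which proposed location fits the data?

For each candidate, compare |candidate − station| to the reported distance:
Site 1: residuals P 11.3, Q 141.5, R 63.7 → max 141.5 km
Site 2: residuals P 21.7, Q 26.2, R 59.5 → max 59.5 km
Site 3: residuals P 0.0, Q 0.0, R 0.0 → max 0.0 km
Only Site 3 has all residuals ≈ 0.

Site 3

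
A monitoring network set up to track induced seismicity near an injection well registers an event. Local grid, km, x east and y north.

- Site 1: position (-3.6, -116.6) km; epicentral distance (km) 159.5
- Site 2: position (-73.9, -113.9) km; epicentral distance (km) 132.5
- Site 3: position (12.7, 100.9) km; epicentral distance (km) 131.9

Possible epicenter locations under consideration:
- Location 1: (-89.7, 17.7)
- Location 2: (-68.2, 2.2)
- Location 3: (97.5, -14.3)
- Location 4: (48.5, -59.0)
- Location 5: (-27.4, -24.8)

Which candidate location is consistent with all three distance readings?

Location 1

For each candidate, compare |candidate − station| to the reported distance:
Location 1: residuals Site 1 0.0, Site 2 0.0, Site 3 0.0 → max 0.0 km
Location 2: residuals Site 1 24.3, Site 2 16.3, Site 3 4.3 → max 24.3 km
Location 3: residuals Site 1 15.7, Site 2 65.7, Site 3 11.1 → max 65.7 km
Location 4: residuals Site 1 81.8, Site 2 1.6, Site 3 32.0 → max 81.8 km
Location 5: residuals Site 1 64.7, Site 2 32.0, Site 3 0.0 → max 64.7 km
Only Location 1 has all residuals ≈ 0.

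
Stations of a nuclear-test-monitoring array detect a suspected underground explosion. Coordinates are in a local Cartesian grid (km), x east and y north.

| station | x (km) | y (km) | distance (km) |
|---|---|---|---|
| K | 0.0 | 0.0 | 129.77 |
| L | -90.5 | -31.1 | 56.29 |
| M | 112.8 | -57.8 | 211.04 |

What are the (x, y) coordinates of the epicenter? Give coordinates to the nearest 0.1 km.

Circle about each station: x² + y² = 129.77²; (x + 90.5)² + (y + 31.1)² = 56.29²; (x − 112.8)² + (y + 57.8)² = 211.04².
Subtracting pairs of circle equations eliminates x²+y² and gives linear equations (the radical axes):
-181.0 x − 62.2 y = 22829.15
225.6 x − 115.6 y = -11632.95
Solving the 2×2 system: x ≈ -96.2, y ≈ -87.1 km.
Check against K (with the unrounded x, y): √(x²+y²) = 129.77 ≈ 129.77 km. ✓

(-96.2, -87.1)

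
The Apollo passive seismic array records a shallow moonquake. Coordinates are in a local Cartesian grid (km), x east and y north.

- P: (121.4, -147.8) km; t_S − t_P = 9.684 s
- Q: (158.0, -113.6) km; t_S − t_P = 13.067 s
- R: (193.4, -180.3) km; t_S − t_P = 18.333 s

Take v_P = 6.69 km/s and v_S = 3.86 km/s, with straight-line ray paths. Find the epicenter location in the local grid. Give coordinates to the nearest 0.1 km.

38.8 km east, -116.4 km north

Distance from S−P lag: d = Δt · v_P v_S / (v_P − v_S) = Δt · (6.69·3.86)/(6.69−3.86) ≈ 9.1249·Δt.
So d_P = 88.37, d_Q = 119.23, d_R = 167.29 km.
Circle about each station: (x − 121.4)² + (y + 147.8)² = 88.37²; (x − 158.0)² + (y + 113.6)² = 119.23²; (x − 193.4)² + (y + 180.3)² = 167.29².
Subtracting the P equation from the Q and R equations removes the quadratic terms:
73.2 x + 68.4 y = -5120.38
144.0 x − 65.0 y = 13152.16
Solving the 2×2 system: x ≈ 38.8, y ≈ -116.4 km.
Check against P (with the unrounded x, y): √((x − 121.4)²+(y + 147.8)²) = 88.37 ≈ 88.37 km. ✓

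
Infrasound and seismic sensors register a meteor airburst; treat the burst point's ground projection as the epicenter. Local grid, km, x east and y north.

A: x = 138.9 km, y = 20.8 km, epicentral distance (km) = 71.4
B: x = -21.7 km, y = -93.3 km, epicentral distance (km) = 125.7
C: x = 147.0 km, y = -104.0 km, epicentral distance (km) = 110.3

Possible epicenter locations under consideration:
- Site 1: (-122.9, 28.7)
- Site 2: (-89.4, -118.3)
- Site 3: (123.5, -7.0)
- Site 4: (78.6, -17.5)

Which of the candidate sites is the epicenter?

Site 4

For each candidate, compare |candidate − station| to the reported distance:
Site 1: residuals A 190.5, B 32.8, C 190.5 → max 190.5 km
Site 2: residuals A 195.9, B 53.5, C 126.5 → max 195.9 km
Site 3: residuals A 39.6, B 43.2, C 10.5 → max 43.2 km
Site 4: residuals A 0.0, B 0.0, C 0.0 → max 0.0 km
Only Site 4 has all residuals ≈ 0.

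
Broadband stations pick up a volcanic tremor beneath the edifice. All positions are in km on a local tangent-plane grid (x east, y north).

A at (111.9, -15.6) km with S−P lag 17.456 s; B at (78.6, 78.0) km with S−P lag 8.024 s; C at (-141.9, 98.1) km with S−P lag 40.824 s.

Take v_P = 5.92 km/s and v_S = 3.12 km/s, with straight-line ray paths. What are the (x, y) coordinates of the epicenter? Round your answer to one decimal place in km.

Distance from S−P lag: d = Δt · v_P v_S / (v_P − v_S) = Δt · (5.92·3.12)/(5.92−3.12) ≈ 6.5966·Δt.
So d_A = 115.15, d_B = 52.93, d_C = 269.30 km.
Circle about each station: (x − 111.9)² + (y + 15.6)² = 115.15²; (x − 78.6)² + (y − 78.0)² = 52.93²; (x + 141.9)² + (y − 98.1)² = 269.30².
Subtracting pairs of circle equations eliminates x²+y² and gives linear equations (the radical axes):
-66.6 x + 187.2 y = 9954.93
-507.6 x + 227.4 y = -42268.72
Solving the 2×2 system: x ≈ 127.4, y ≈ 98.5 km.

(127.4, 98.5)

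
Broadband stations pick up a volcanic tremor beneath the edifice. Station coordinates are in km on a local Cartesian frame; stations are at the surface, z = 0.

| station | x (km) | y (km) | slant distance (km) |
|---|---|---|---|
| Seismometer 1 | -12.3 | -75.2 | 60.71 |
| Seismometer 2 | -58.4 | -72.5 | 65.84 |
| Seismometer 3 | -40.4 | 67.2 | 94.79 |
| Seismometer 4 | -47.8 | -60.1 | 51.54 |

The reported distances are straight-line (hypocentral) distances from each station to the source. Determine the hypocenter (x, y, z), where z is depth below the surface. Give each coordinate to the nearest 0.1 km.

Each station gives a sphere (x−x_i)² + (y−y_i)² + z² = d_i² (stations at z=0).
Subtracting the Seismometer 1 sphere from Seismometer 2 and Seismometer 3: z² cancels, leaving linear equations in x and y:
-92.2 x + 5.4 y = 2211.28
-56.2 x + 284.8 y = -4957.77
Solving: x ≈ -25.295, y ≈ -22.399 km (keep extra digits for the depth step; rounded: -25.3, -22.4).
Then from the Seismometer 1 sphere: z² = 60.71² − (x + 12.3)² − (y + 75.2)² with x = -25.295, y = -22.399, so z ≈ 26.998 ≈ 27.0 km.

(-25.3, -22.4, 27.0)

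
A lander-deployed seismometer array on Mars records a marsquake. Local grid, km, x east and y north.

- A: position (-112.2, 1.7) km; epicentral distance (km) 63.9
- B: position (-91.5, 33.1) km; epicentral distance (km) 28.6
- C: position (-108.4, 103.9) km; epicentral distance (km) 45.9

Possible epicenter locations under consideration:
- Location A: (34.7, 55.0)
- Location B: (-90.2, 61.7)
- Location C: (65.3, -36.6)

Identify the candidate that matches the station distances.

For each candidate, compare |candidate − station| to the reported distance:
Location A: residuals A 92.4, B 99.5, C 105.3 → max 105.3 km
Location B: residuals A 0.0, B 0.0, C 0.1 → max 0.1 km
Location C: residuals A 117.7, B 143.0, C 177.5 → max 177.5 km
Only Location B has all residuals ≈ 0.

Location B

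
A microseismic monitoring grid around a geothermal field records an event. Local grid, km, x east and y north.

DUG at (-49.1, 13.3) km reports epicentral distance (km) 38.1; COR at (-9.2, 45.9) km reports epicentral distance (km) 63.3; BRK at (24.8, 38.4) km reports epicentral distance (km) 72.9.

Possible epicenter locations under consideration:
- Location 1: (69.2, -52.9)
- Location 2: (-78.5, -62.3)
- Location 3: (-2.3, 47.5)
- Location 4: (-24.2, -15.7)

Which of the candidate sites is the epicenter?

For each candidate, compare |candidate − station| to the reported distance:
Location 1: residuals DUG 97.5, COR 62.8, BRK 28.6 → max 97.5 km
Location 2: residuals DUG 43.0, COR 65.2, BRK 71.4 → max 71.4 km
Location 3: residuals DUG 19.9, COR 56.2, BRK 44.3 → max 56.2 km
Location 4: residuals DUG 0.1, COR 0.1, BRK 0.1 → max 0.1 km
Only Location 4 has all residuals ≈ 0.

Location 4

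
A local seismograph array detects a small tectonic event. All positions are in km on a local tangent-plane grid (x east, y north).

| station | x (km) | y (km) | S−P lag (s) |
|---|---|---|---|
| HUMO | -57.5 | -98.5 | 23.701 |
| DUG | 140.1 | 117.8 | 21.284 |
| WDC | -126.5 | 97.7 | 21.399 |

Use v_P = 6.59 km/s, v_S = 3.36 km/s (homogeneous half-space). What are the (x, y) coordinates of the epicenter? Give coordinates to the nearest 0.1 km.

Distance from S−P lag: d = Δt · v_P v_S / (v_P − v_S) = Δt · (6.59·3.36)/(6.59−3.36) ≈ 6.8552·Δt.
So d_HUMO = 162.48, d_DUG = 145.91, d_WDC = 146.70 km.
Circle about each station: (x + 57.5)² + (y + 98.5)² = 162.48²; (x − 140.1)² + (y − 117.8)² = 145.91²; (x + 126.5)² + (y − 97.7)² = 146.70².
Subtracting the HUMO equation from the DUG and WDC equations removes the quadratic terms:
395.2 x + 432.6 y = 25606.37
-138.0 x + 392.4 y = 17417.90
Solving the 2×2 system: x ≈ 11.7, y ≈ 48.5 km.
Check against HUMO (with the unrounded x, y): √((x + 57.5)²+(y + 98.5)²) = 162.48 ≈ 162.48 km. ✓

(11.7, 48.5)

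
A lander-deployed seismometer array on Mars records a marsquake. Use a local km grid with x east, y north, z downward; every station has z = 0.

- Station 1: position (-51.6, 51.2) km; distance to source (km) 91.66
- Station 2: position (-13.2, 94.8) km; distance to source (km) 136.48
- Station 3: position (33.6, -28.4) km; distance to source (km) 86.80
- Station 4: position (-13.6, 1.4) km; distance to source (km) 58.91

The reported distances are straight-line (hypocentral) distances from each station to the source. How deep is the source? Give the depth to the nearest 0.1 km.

Each station gives a sphere (x−x_i)² + (y−y_i)² + z² = d_i² (stations at z=0).
Subtracting the Station 1 sphere from Station 2 and Station 3: z² cancels, leaving linear equations in x and y:
76.8 x + 87.2 y = -6347.95
170.4 x − 159.2 y = -2481.16
Solving: x ≈ -45.299, y ≈ -32.901 km (keep extra digits for the depth step; rounded: -45.3, -32.9).
Then from the Station 1 sphere: z² = 91.66² − (x + 51.6)² − (y − 51.2)² with x = -45.299, y = -32.901, so z ≈ 35.901 ≈ 35.9 km.

35.9 km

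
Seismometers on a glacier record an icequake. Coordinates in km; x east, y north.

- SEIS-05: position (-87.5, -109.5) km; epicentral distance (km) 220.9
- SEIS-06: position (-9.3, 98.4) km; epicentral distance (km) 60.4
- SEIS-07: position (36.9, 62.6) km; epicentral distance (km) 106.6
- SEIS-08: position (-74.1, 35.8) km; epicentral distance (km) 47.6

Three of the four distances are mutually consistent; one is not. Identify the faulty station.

Solve using three stations at a time. Using SEIS-06, SEIS-07, SEIS-08 (subtract circle equations pairwise → linear system) gives (x, y) ≈ (-67.7, 83.0).
Distances from that point to each station vs reported:
  SEIS-05: calculated 193.5 vs reported 220.9 → residual 27.4 km
  SEIS-06: calculated 60.4 vs reported 60.4 → residual 0.0 km
  SEIS-07: calculated 106.6 vs reported 106.6 → residual 0.0 km
  SEIS-08: calculated 47.6 vs reported 47.6 → residual 0.0 km
SEIS-06, SEIS-07, SEIS-08 are mutually consistent (residuals ≈ 0); SEIS-05 is off by 27.4 km.

SEIS-05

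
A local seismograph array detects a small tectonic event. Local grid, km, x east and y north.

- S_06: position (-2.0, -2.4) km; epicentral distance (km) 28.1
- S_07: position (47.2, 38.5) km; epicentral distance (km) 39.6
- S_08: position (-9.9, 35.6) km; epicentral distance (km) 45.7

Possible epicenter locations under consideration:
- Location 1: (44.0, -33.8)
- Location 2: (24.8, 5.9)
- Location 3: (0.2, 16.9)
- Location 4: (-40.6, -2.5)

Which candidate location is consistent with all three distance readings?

Location 2

For each candidate, compare |candidate − station| to the reported distance:
Location 1: residuals S_06 27.6, S_07 32.8, S_08 42.2 → max 42.2 km
Location 2: residuals S_06 0.0, S_07 0.0, S_08 0.0 → max 0.0 km
Location 3: residuals S_06 8.7, S_07 12.1, S_08 24.4 → max 24.4 km
Location 4: residuals S_06 10.5, S_07 57.3, S_08 3.2 → max 57.3 km
Only Location 2 has all residuals ≈ 0.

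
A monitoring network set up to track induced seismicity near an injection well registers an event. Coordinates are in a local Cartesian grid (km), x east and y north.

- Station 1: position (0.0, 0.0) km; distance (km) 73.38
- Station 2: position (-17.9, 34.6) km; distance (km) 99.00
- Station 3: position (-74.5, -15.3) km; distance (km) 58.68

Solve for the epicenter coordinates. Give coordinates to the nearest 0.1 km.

x ≈ -39.1 km, y ≈ -62.1 km

Circle about each station: x² + y² = 73.38²; (x + 17.9)² + (y − 34.6)² = 99.00²; (x + 74.5)² + (y + 15.3)² = 58.68².
Subtracting the Station 1 equation from the Station 2 and Station 3 equations removes the quadratic terms:
-35.8 x + 69.2 y = -2898.81
-149.0 x − 30.6 y = 7725.62
Solving the 2×2 system: x ≈ -39.1, y ≈ -62.1 km.
Check against Station 1 (with the unrounded x, y): √(x²+y²) = 73.39 ≈ 73.38 km. ✓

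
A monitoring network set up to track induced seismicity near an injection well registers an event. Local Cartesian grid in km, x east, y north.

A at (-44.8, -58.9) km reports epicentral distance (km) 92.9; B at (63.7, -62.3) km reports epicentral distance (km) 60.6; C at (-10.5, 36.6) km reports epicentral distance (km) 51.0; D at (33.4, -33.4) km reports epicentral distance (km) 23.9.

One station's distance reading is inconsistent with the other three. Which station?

C

Solve using three stations at a time. Using A, B, D (subtract circle equations pairwise → linear system) gives (x, y) ≈ (33.9, -9.6).
Distances from that point to each station vs reported:
  A: calculated 92.9 vs reported 92.9 → residual 0.0 km
  B: calculated 60.6 vs reported 60.6 → residual 0.0 km
  C: calculated 64.0 vs reported 51.0 → residual 13.0 km
  D: calculated 23.8 vs reported 23.9 → residual 0.1 km
A, B, D are mutually consistent (residuals ≈ 0); C is off by 13.0 km.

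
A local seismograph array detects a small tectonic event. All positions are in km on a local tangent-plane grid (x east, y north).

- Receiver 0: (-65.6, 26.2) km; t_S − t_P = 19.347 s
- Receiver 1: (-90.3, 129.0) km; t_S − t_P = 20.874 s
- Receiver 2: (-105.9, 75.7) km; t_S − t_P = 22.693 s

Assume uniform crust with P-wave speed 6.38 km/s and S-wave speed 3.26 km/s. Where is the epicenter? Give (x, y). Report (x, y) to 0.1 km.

(44.3, 93.7)

Distance from S−P lag: d = Δt · v_P v_S / (v_P − v_S) = Δt · (6.38·3.26)/(6.38−3.26) ≈ 6.6663·Δt.
So d_Receiver 0 = 128.97, d_Receiver 1 = 139.15, d_Receiver 2 = 151.28 km.
Circle about each station: (x + 65.6)² + (y − 26.2)² = 128.97²; (x + 90.3)² + (y − 129.0)² = 139.15²; (x + 105.9)² + (y − 75.7)² = 151.28².
Subtracting pairs of circle equations eliminates x²+y² and gives linear equations (the radical axes):
-49.4 x + 205.6 y = 17075.83
-80.6 x + 99.0 y = 5703.12
Solving the 2×2 system: x ≈ 44.3, y ≈ 93.7 km.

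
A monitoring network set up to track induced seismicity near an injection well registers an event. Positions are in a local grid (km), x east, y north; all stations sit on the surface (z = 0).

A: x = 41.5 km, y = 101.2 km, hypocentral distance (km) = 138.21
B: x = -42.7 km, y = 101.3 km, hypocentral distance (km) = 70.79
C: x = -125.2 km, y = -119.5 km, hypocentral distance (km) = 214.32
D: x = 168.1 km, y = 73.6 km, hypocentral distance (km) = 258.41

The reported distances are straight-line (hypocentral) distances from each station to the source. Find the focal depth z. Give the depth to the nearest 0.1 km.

Each station gives a sphere (x−x_i)² + (y−y_i)² + z² = d_i² (stations at z=0).
Subtracting the A sphere from B and C: z² cancels, leaving linear equations in x and y:
-168.4 x + 0.2 y = 14212.07
-333.4 x − 441.4 y = -8839.46
Solving: x ≈ -84.295, y ≈ 83.696 km (keep extra digits for the depth step; rounded: -84.3, 83.7).
Then from the A sphere: z² = 138.21² − (x − 41.5)² − (y − 101.2)² with x = -84.295, y = 83.696, so z ≈ 54.509 ≈ 54.5 km.

54.5 km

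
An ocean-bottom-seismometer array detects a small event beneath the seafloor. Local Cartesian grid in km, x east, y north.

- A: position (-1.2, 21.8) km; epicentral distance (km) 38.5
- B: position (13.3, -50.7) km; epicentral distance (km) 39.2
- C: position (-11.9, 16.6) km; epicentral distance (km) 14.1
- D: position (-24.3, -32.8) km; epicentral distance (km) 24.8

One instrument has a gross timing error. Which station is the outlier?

C

Solve using three stations at a time. Using A, B, D (subtract circle equations pairwise → linear system) gives (x, y) ≈ (-5.7, -16.4).
Distances from that point to each station vs reported:
  A: calculated 38.5 vs reported 38.5 → residual 0.0 km
  B: calculated 39.2 vs reported 39.2 → residual 0.0 km
  C: calculated 33.6 vs reported 14.1 → residual 19.5 km
  D: calculated 24.8 vs reported 24.8 → residual 0.0 km
A, B, D are mutually consistent (residuals ≈ 0); C is off by 19.5 km.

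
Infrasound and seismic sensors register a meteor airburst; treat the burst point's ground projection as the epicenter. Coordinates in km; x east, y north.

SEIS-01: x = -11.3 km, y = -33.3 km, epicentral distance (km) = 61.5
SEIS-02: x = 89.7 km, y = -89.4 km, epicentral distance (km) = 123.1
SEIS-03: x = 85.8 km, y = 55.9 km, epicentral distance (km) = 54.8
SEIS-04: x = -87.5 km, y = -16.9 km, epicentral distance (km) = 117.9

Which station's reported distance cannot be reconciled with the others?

SEIS-03

Solve using three stations at a time. Using SEIS-01, SEIS-02, SEIS-04 (subtract circle equations pairwise → linear system) gives (x, y) ≈ (25.8, 15.9).
Distances from that point to each station vs reported:
  SEIS-01: calculated 61.6 vs reported 61.5 → residual 0.1 km
  SEIS-02: calculated 123.2 vs reported 123.1 → residual 0.1 km
  SEIS-03: calculated 72.1 vs reported 54.8 → residual 17.3 km
  SEIS-04: calculated 118.0 vs reported 117.9 → residual 0.1 km
SEIS-01, SEIS-02, SEIS-04 are mutually consistent (residuals ≈ 0); SEIS-03 is off by 17.3 km.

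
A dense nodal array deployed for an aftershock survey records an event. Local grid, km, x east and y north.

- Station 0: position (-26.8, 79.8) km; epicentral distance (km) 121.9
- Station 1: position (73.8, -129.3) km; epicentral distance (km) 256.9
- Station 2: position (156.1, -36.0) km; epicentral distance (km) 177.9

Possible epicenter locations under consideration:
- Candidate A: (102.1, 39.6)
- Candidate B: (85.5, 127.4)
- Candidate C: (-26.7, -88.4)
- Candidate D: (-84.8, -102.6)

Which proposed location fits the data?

For each candidate, compare |candidate − station| to the reported distance:
Candidate A: residuals Station 0 13.1, Station 1 85.6, Station 2 85.0 → max 85.6 km
Candidate B: residuals Station 0 0.1, Station 1 0.1, Station 2 0.1 → max 0.1 km
Candidate C: residuals Station 0 46.3, Station 1 148.4, Station 2 12.3 → max 148.4 km
Candidate D: residuals Station 0 69.5, Station 1 96.1, Station 2 72.0 → max 96.1 km
Only Candidate B has all residuals ≈ 0.

Candidate B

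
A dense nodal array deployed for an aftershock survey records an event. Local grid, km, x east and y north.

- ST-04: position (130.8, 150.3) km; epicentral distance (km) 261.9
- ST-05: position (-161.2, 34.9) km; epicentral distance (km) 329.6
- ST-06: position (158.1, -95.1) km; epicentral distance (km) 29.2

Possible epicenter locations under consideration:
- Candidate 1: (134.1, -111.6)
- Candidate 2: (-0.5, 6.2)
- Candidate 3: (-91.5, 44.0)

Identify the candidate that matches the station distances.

For each candidate, compare |candidate − station| to the reported distance:
Candidate 1: residuals ST-04 0.0, ST-05 0.0, ST-06 0.1 → max 0.1 km
Candidate 2: residuals ST-04 67.0, ST-05 166.4, ST-06 159.0 → max 166.4 km
Candidate 3: residuals ST-04 15.5, ST-05 259.3, ST-06 256.5 → max 259.3 km
Only Candidate 1 has all residuals ≈ 0.

Candidate 1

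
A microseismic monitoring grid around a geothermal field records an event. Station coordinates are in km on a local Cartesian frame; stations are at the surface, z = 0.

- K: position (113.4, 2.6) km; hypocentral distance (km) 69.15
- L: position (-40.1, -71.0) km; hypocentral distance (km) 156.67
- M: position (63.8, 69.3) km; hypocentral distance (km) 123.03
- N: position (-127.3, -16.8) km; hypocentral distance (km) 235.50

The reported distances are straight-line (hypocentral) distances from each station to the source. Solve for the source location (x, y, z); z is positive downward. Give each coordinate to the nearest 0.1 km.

Each station gives a sphere (x−x_i)² + (y−y_i)² + z² = d_i² (stations at z=0).
Subtracting the K sphere from L and M: z² cancels, leaving linear equations in x and y:
-307.0 x − 147.2 y = -25981.08
-99.2 x + 133.4 y = -14348.05
Solving: x ≈ 100.401, y ≈ -32.895 km (keep extra digits for the depth step; rounded: 100.4, -32.9).
Then from the K sphere: z² = 69.15² − (x − 113.4)² − (y − 2.6)² with x = 100.401, y = -32.895, so z ≈ 57.904 ≈ 57.9 km.
Check against N (with the unrounded solution): distance 235.50 ≈ 235.50 km. ✓

(100.4, -32.9, 57.9)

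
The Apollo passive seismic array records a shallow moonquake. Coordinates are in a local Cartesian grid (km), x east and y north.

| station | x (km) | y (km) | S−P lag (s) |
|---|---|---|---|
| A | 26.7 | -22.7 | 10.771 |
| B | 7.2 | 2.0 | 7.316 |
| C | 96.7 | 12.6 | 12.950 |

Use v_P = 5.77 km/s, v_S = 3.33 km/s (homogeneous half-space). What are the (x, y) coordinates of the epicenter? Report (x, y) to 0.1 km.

Distance from S−P lag: d = Δt · v_P v_S / (v_P − v_S) = Δt · (5.77·3.33)/(5.77−3.33) ≈ 7.8746·Δt.
So d_A = 84.82, d_B = 57.61, d_C = 101.98 km.
Circle about each station: (x − 26.7)² + (y + 22.7)² = 84.82²; (x − 7.2)² + (y − 2.0)² = 57.61²; (x − 96.7)² + (y − 12.6)² = 101.98².
Subtracting the A equation from the B and C equations removes the quadratic terms:
-39.0 x + 49.4 y = 2703.18
140.0 x + 70.6 y = 5075.98
Solving the 2×2 system: x ≈ 6.2, y ≈ 59.6 km.

(6.2, 59.6)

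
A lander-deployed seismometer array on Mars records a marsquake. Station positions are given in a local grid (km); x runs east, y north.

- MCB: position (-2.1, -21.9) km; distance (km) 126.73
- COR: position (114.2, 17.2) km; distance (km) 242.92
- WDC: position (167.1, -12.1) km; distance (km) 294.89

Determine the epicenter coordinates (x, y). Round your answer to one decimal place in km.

x ≈ -127.7 km, y ≈ -5.0 km

Circle about each station: (x + 2.1)² + (y + 21.9)² = 126.73²; (x − 114.2)² + (y − 17.2)² = 242.92²; (x − 167.1)² + (y + 12.1)² = 294.89².
Subtracting pairs of circle equations eliminates x²+y² and gives linear equations (the radical axes):
232.6 x + 78.2 y = -30096.17
338.4 x + 19.6 y = -43314.82
Solving the 2×2 system: x ≈ -127.7, y ≈ -5.0 km.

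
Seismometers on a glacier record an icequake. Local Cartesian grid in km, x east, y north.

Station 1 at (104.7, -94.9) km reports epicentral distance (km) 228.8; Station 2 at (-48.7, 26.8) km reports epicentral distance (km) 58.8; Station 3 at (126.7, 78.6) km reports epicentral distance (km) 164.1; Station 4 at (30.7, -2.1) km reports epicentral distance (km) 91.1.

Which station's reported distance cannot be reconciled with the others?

Solve using three stations at a time. Using Station 1, Station 2, Station 3 (subtract circle equations pairwise → linear system) gives (x, y) ≈ (-37.3, 84.5).
Distances from that point to each station vs reported:
  Station 1: calculated 228.8 vs reported 228.8 → residual 0.0 km
  Station 2: calculated 58.8 vs reported 58.8 → residual 0.0 km
  Station 3: calculated 164.1 vs reported 164.1 → residual 0.0 km
  Station 4: calculated 110.1 vs reported 91.1 → residual 19.0 km
Station 1, Station 2, Station 3 are mutually consistent (residuals ≈ 0); Station 4 is off by 19.0 km.

Station 4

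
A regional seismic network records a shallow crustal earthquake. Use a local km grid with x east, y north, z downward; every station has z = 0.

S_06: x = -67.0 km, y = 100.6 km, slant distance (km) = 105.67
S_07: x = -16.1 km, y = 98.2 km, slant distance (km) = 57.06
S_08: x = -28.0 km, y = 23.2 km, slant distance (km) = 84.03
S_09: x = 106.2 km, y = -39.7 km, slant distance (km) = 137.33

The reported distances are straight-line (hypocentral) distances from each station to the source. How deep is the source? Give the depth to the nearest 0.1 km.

Each station gives a sphere (x−x_i)² + (y−y_i)² + z² = d_i² (stations at z=0).
Subtracting the S_06 sphere from S_07 and S_08: z² cancels, leaving linear equations in x and y:
101.8 x − 4.8 y = 3203.40
78.0 x − 154.8 y = -9182.01
Solving: x ≈ 35.098, y ≈ 77.000 km (keep extra digits for the depth step; rounded: 35.1, 77.0).
Then from the S_06 sphere: z² = 105.67² − (x + 67.0)² − (y − 100.6)² with x = 35.098, y = 77.000, so z ≈ 13.608 ≈ 13.6 km.
Check against S_09 (with the unrounded solution): distance 137.33 ≈ 137.33 km. ✓

z ≈ 13.6 km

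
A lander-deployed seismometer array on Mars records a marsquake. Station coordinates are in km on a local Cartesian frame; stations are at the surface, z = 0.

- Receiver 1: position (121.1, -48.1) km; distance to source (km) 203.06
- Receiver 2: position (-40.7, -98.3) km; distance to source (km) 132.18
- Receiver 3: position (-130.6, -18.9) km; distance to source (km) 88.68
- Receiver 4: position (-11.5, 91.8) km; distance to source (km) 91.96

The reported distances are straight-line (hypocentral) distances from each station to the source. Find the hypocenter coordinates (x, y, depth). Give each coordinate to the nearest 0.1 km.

(-64.1, 26.3, 37.4)

Each station gives a sphere (x−x_i)² + (y−y_i)² + z² = d_i² (stations at z=0).
Subtracting the Receiver 1 sphere from Receiver 2 and Receiver 3: z² cancels, leaving linear equations in x and y:
-323.6 x − 100.4 y = 18102.37
-503.4 x + 58.4 y = 33803.97
Solving: x ≈ -64.100, y ≈ 26.300 km (keep extra digits for the depth step; rounded: -64.1, 26.3).
Then from the Receiver 1 sphere: z² = 203.06² − (x − 121.1)² − (y + 48.1)² with x = -64.100, y = 26.300, so z ≈ 37.403 ≈ 37.4 km.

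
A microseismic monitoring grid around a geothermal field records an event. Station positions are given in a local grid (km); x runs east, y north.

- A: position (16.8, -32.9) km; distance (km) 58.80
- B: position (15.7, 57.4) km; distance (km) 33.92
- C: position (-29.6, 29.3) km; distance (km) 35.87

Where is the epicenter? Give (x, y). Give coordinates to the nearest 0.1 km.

Circle about each station: (x − 16.8)² + (y + 32.9)² = 58.80²; (x − 15.7)² + (y − 57.4)² = 33.92²; (x + 29.6)² + (y − 29.3)² = 35.87².
Subtracting the A equation from the B and C equations removes the quadratic terms:
-2.2 x + 180.6 y = 4483.47
-92.8 x + 124.4 y = 2540.78
Solving the 2×2 system: x ≈ 6.0, y ≈ 24.9 km.
Check against A (with the unrounded x, y): √((x − 16.8)²+(y + 32.9)²) = 58.80 ≈ 58.80 km. ✓

x ≈ 6.0 km, y ≈ 24.9 km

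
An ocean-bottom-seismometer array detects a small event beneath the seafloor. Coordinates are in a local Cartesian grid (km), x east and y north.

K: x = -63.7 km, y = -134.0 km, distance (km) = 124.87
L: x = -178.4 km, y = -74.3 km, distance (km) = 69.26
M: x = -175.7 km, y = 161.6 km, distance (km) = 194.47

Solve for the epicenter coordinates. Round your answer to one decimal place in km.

Circle about each station: (x + 63.7)² + (y + 134.0)² = 124.87²; (x + 178.4)² + (y + 74.3)² = 69.26²; (x + 175.7)² + (y − 161.6)² = 194.47².
Subtracting the K equation from the L and M equations removes the quadratic terms:
-229.4 x + 119.4 y = 26128.93
-224.0 x + 591.2 y = 12745.30
Solving the 2×2 system: x ≈ -127.9, y ≈ -26.9 km.

(-127.9, -26.9)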